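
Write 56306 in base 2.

Using repeated division by 2:
56306 ÷ 2 = 28153 remainder 0
28153 ÷ 2 = 14076 remainder 1
14076 ÷ 2 = 7038 remainder 0
7038 ÷ 2 = 3519 remainder 0
3519 ÷ 2 = 1759 remainder 1
1759 ÷ 2 = 879 remainder 1
879 ÷ 2 = 439 remainder 1
439 ÷ 2 = 219 remainder 1
219 ÷ 2 = 109 remainder 1
109 ÷ 2 = 54 remainder 1
54 ÷ 2 = 27 remainder 0
27 ÷ 2 = 13 remainder 1
13 ÷ 2 = 6 remainder 1
6 ÷ 2 = 3 remainder 0
3 ÷ 2 = 1 remainder 1
1 ÷ 2 = 0 remainder 1
Reading remainders bottom to top: 1101101111110010



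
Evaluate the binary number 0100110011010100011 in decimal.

Sum of powers of 2 for each 1-bit:
2^0 + 2^1 + 2^5 + 2^7 + 2^9 + 2^10 + 2^13 + 2^14 + 2^17
= 1 + 2 + 32 + 128 + 512 + 1024 + 8192 + 16384 + 131072
= 157347



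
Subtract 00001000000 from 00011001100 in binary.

Method 1 - Direct subtraction (column by column from the right: bit − bit − borrow-in; if negative, add 2 and borrow 1 from the next column):
borrow: 00000000000
        00011001100
-       00001000000
-------------------
        00010001100

Method 2 - Add two's complement:
Two's complement of 00001000000: invert → 11110111111, add 1 → 11111000000
  00011001100
+ 11111000000
-------------
 100010001100  (end carry out of the top bit = 1)
Discarding the end carry: 00010001100
Decimal check:
  00011001100 = 128 + 64 + 8 + 4 = 204
  00001000000 = 64
  204 - 64 = 140, and 00010001100 = 128 + 8 + 4 = 140 ✓



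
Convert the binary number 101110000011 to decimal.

Sum of powers of 2 for each 1-bit:
2^0 + 2^1 + 2^7 + 2^8 + 2^9 + 2^11
= 1 + 2 + 128 + 256 + 512 + 2048
= 2947



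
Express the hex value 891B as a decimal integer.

Expand by place value (powers of 16):
Digit values: B = 11
891B = 8 × 16^3 + 9 × 16^2 + 1 × 16^1 + 11 × 16^0
= 8 × 4096 + 9 × 256 + 1 × 16 + 11 × 1
= 32768 + 2304 + 16 + 11
= 35099



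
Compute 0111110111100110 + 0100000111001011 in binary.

Add column by column from the right: bit + bit + carry-in; write the sum mod 2, carry 1 when the sum is 2 or 3.
carry:  1000001110011100
        0111110111100110
+       0100000111001011
------------------------
       01011111110110001
(the carry out of the leftmost column, 0, becomes the leading bit)
Decimal check:
  0111110111100110 = 16384 + 8192 + 4096 + 2048 + 1024 + 256 + 128 + 64 + 32 + 4 + 2 = 32230
  0100000111001011 = 16384 + 256 + 128 + 64 + 8 + 2 + 1 = 16843
  32230 + 16843 = 49073, and 01011111110110001 = 32768 + 8192 + 4096 + 2048 + 1024 + 512 + 256 + 128 + 32 + 16 + 1 = 49073 ✓



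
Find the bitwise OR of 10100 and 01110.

OR: 1 when either bit is 1
  10100
| 01110
-------
  11110
Decimal: 20 | 14 = 30



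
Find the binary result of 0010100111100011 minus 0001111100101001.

Method 1 - Direct subtraction (column by column from the right: bit − bit − borrow-in; if negative, add 2 and borrow 1 from the next column):
borrow: 0011110001110000
        0010100111100011
-       0001111100101001
------------------------
        0000101010111010

Method 2 - Add two's complement:
Two's complement of 0001111100101001: invert → 1110000011010110, add 1 → 1110000011010111
  0010100111100011
+ 1110000011010111
------------------
 10000101010111010  (end carry out of the top bit = 1)
Discarding the end carry: 0000101010111010
Decimal check:
  0010100111100011 = 8192 + 2048 + 256 + 128 + 64 + 32 + 2 + 1 = 10723
  0001111100101001 = 4096 + 2048 + 1024 + 512 + 256 + 32 + 8 + 1 = 7977
  10723 - 7977 = 2746, and 0000101010111010 = 2048 + 512 + 128 + 32 + 16 + 8 + 2 = 2746 ✓



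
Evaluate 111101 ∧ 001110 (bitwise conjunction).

AND: 1 only when both bits are 1
  111101
& 001110
--------
  001100
Decimal: 61 & 14 = 12



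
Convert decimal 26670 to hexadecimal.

Using repeated division by 16 (digits 10–15 are A–F):
26670 ÷ 16 = 1666 remainder 14 (E)
1666 ÷ 16 = 104 remainder 2
104 ÷ 16 = 6 remainder 8
6 ÷ 16 = 0 remainder 6
Reading remainders bottom to top: 682E



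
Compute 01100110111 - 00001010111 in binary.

Method 1 - Direct subtraction (column by column from the right: bit − bit − borrow-in; if negative, add 2 and borrow 1 from the next column):
borrow: 00110000000
        01100110111
-       00001010111
-------------------
        01011100000

Method 2 - Add two's complement:
Two's complement of 00001010111: invert → 11110101000, add 1 → 11110101001
  01100110111
+ 11110101001
-------------
 101011100000  (end carry out of the top bit = 1)
Discarding the end carry: 01011100000
Decimal check:
  01100110111 = 512 + 256 + 32 + 16 + 4 + 2 + 1 = 823
  00001010111 = 64 + 16 + 4 + 2 + 1 = 87
  823 - 87 = 736, and 01011100000 = 512 + 128 + 64 + 32 = 736 ✓



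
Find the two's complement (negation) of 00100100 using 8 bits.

Original: 00100100
Step 1 - Invert all bits: 11011011
Step 2 - Add 1: 11011100
Verification: 00100100 + 11011100 = 100000000; discarding the end carry (carry out of the top bit) leaves the 8-bit value 00000000, as required for x + (-x)



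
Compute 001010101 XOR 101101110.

XOR: 1 when bits differ
  001010101
^ 101101110
-----------
  100111011
Decimal: 85 ^ 366 = 315



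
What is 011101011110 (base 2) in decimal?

Sum of powers of 2 for each 1-bit:
2^1 + 2^2 + 2^3 + 2^4 + 2^6 + 2^8 + 2^9 + 2^10
= 2 + 4 + 8 + 16 + 64 + 256 + 512 + 1024
= 1886



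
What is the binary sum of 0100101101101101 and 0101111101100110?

Add column by column from the right: bit + bit + carry-in; write the sum mod 2, carry 1 when the sum is 2 or 3.
carry:  1011111011011000
        0100101101101101
+       0101111101100110
------------------------
       01010101011010011
(the carry out of the leftmost column, 0, becomes the leading bit)
Decimal check:
  0100101101101101 = 16384 + 2048 + 512 + 256 + 64 + 32 + 8 + 4 + 1 = 19309
  0101111101100110 = 16384 + 4096 + 2048 + 1024 + 512 + 256 + 64 + 32 + 4 + 2 = 24422
  19309 + 24422 = 43731, and 01010101011010011 = 32768 + 8192 + 2048 + 512 + 128 + 64 + 16 + 2 + 1 = 43731 ✓



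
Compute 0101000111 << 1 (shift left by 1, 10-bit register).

Original: 0101000111 (decimal 327)
Shift left by 1 position
Append 1 zero on the right
Result: 1010001110 (decimal 654)
Equivalent: 327 << 1 = 327 × 2^1 = 654



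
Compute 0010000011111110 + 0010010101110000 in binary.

Add column by column from the right: bit + bit + carry-in; write the sum mod 2, carry 1 when the sum is 2 or 3.
carry:  0100001111100000
        0010000011111110
+       0010010101110000
------------------------
       00100011001101110
(the carry out of the leftmost column, 0, becomes the leading bit)
Decimal check:
  0010000011111110 = 8192 + 128 + 64 + 32 + 16 + 8 + 4 + 2 = 8446
  0010010101110000 = 8192 + 1024 + 256 + 64 + 32 + 16 = 9584
  8446 + 9584 = 18030, and 00100011001101110 = 16384 + 1024 + 512 + 64 + 32 + 8 + 4 + 2 = 18030 ✓



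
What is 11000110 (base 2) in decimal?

Sum of powers of 2 for each 1-bit:
2^1 + 2^2 + 2^6 + 2^7
= 2 + 4 + 64 + 128
= 198



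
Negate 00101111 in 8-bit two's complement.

Original: 00101111
Step 1 - Invert all bits: 11010000
Step 2 - Add 1: 11010001
Verification: 00101111 + 11010001 = 100000000; discarding the end carry (carry out of the top bit) leaves the 8-bit value 00000000, as required for x + (-x)



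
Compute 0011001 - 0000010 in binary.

Method 1 - Direct subtraction (column by column from the right: bit − bit − borrow-in; if negative, add 2 and borrow 1 from the next column):
borrow: 0001100
        0011001
-       0000010
---------------
        0010111

Method 2 - Add two's complement:
Two's complement of 0000010: invert → 1111101, add 1 → 1111110
  0011001
+ 1111110
---------
 10010111  (end carry out of the top bit = 1)
Discarding the end carry: 0010111
Decimal check:
  0011001 = 16 + 8 + 1 = 25
  0000010 = 2
  25 - 2 = 23, and 0010111 = 16 + 4 + 2 + 1 = 23 ✓



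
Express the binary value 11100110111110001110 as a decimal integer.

Sum of powers of 2 for each 1-bit:
2^1 + 2^2 + 2^3 + 2^7 + 2^8 + 2^9 + 2^10 + 2^11 + 2^13 + 2^14 + 2^17 + 2^18 + 2^19
= 2 + 4 + 8 + 128 + 256 + 512 + 1024 + 2048 + 8192 + 16384 + 131072 + 262144 + 524288
= 946062



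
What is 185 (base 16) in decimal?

Expand by place value (powers of 16):
185 = 1 × 16^2 + 8 × 16^1 + 5 × 16^0
= 1 × 256 + 8 × 16 + 5 × 1
= 256 + 128 + 5
= 389



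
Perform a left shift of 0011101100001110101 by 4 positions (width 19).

Original: 0011101100001110101 (decimal 120949)
Shift left by 4 positions
Append 4 zeros on the right and drop the 4 high bits that overflow the 19-bit width
Result: 1011000011101010000 (decimal 362320)
Equivalent: 120949 << 4 = 120949 × 2^4 = 1935184, truncated to 19 bits = 362320



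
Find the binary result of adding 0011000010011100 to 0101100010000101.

Add column by column from the right: bit + bit + carry-in; write the sum mod 2, carry 1 when the sum is 2 or 3.
carry:  1110000100111000
        0011000010011100
+       0101100010000101
------------------------
       01000100100100001
(the carry out of the leftmost column, 0, becomes the leading bit)
Decimal check:
  0011000010011100 = 8192 + 4096 + 128 + 16 + 8 + 4 = 12444
  0101100010000101 = 16384 + 4096 + 2048 + 128 + 4 + 1 = 22661
  12444 + 22661 = 35105, and 01000100100100001 = 32768 + 2048 + 256 + 32 + 1 = 35105 ✓



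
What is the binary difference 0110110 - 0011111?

Method 1 - Direct subtraction (column by column from the right: bit − bit − borrow-in; if negative, add 2 and borrow 1 from the next column):
borrow: 0111110
        0110110
-       0011111
---------------
        0010111

Method 2 - Add two's complement:
Two's complement of 0011111: invert → 1100000, add 1 → 1100001
  0110110
+ 1100001
---------
 10010111  (end carry out of the top bit = 1)
Discarding the end carry: 0010111
Decimal check:
  0110110 = 32 + 16 + 4 + 2 = 54
  0011111 = 16 + 8 + 4 + 2 + 1 = 31
  54 - 31 = 23, and 0010111 = 16 + 4 + 2 + 1 = 23 ✓



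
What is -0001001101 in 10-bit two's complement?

Original: 0001001101
Step 1 - Invert all bits: 1110110010
Step 2 - Add 1: 1110110011
Verification: 0001001101 + 1110110011 = 10000000000; discarding the end carry (carry out of the top bit) leaves the 10-bit value 0000000000, as required for x + (-x)



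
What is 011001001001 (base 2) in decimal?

Sum of powers of 2 for each 1-bit:
2^0 + 2^3 + 2^6 + 2^9 + 2^10
= 1 + 8 + 64 + 512 + 1024
= 1609



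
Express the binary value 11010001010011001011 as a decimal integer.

Sum of powers of 2 for each 1-bit:
2^0 + 2^1 + 2^3 + 2^6 + 2^7 + 2^10 + 2^12 + 2^16 + 2^18 + 2^19
= 1 + 2 + 8 + 64 + 128 + 1024 + 4096 + 65536 + 262144 + 524288
= 857291



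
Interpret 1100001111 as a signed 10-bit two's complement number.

Binary: 1100001111
Sign bit: 1 (negative)
Invert: 0011110000
Add 1:  0011110001
Magnitude: 0011110001 = 128 + 64 + 32 + 16 + 1 = 241
Value: -241



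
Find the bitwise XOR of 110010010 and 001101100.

XOR: 1 when bits differ
  110010010
^ 001101100
-----------
  111111110
Decimal: 402 ^ 108 = 510



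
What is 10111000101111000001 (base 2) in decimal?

Sum of powers of 2 for each 1-bit:
2^0 + 2^6 + 2^7 + 2^8 + 2^9 + 2^11 + 2^15 + 2^16 + 2^17 + 2^19
= 1 + 64 + 128 + 256 + 512 + 2048 + 32768 + 65536 + 131072 + 524288
= 756673



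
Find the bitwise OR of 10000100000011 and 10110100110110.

OR: 1 when either bit is 1
  10000100000011
| 10110100110110
----------------
  10110100110111
Decimal: 8451 | 11574 = 11575



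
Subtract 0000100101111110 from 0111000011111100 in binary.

Method 1 - Direct subtraction (column by column from the right: bit − bit − borrow-in; if negative, add 2 and borrow 1 from the next column):
borrow: 0001111011111100
        0111000011111100
-       0000100101111110
------------------------
        0110011101111110

Method 2 - Add two's complement:
Two's complement of 0000100101111110: invert → 1111011010000001, add 1 → 1111011010000010
  0111000011111100
+ 1111011010000010
------------------
 10110011101111110  (end carry out of the top bit = 1)
Discarding the end carry: 0110011101111110
Decimal check:
  0111000011111100 = 16384 + 8192 + 4096 + 128 + 64 + 32 + 16 + 8 + 4 = 28924
  0000100101111110 = 2048 + 256 + 64 + 32 + 16 + 8 + 4 + 2 = 2430
  28924 - 2430 = 26494, and 0110011101111110 = 16384 + 8192 + 1024 + 512 + 256 + 64 + 32 + 16 + 8 + 4 + 2 = 26494 ✓



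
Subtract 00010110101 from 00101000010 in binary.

Method 1 - Direct subtraction (column by column from the right: bit − bit − borrow-in; if negative, add 2 and borrow 1 from the next column):
borrow: 00101111010
        00101000010
-       00010110101
-------------------
        00010001101

Method 2 - Add two's complement:
Two's complement of 00010110101: invert → 11101001010, add 1 → 11101001011
  00101000010
+ 11101001011
-------------
 100010001101  (end carry out of the top bit = 1)
Discarding the end carry: 00010001101
Decimal check:
  00101000010 = 256 + 64 + 2 = 322
  00010110101 = 128 + 32 + 16 + 4 + 1 = 181
  322 - 181 = 141, and 00010001101 = 128 + 8 + 4 + 1 = 141 ✓



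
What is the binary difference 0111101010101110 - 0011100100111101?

Method 1 - Direct subtraction (column by column from the right: bit − bit − borrow-in; if negative, add 2 and borrow 1 from the next column):
borrow: 0000001011100010
        0111101010101110
-       0011100100111101
------------------------
        0100000101110001

Method 2 - Add two's complement:
Two's complement of 0011100100111101: invert → 1100011011000010, add 1 → 1100011011000011
  0111101010101110
+ 1100011011000011
------------------
 10100000101110001  (end carry out of the top bit = 1)
Discarding the end carry: 0100000101110001
Decimal check:
  0111101010101110 = 16384 + 8192 + 4096 + 2048 + 512 + 128 + 32 + 8 + 4 + 2 = 31406
  0011100100111101 = 8192 + 4096 + 2048 + 256 + 32 + 16 + 8 + 4 + 1 = 14653
  31406 - 14653 = 16753, and 0100000101110001 = 16384 + 256 + 64 + 32 + 16 + 1 = 16753 ✓



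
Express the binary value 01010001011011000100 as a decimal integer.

Sum of powers of 2 for each 1-bit:
2^2 + 2^6 + 2^7 + 2^9 + 2^10 + 2^12 + 2^16 + 2^18
= 4 + 64 + 128 + 512 + 1024 + 4096 + 65536 + 262144
= 333508



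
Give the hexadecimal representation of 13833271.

Using repeated division by 16 (digits 10–15 are A–F):
13833271 ÷ 16 = 864579 remainder 7
864579 ÷ 16 = 54036 remainder 3
54036 ÷ 16 = 3377 remainder 4
3377 ÷ 16 = 211 remainder 1
211 ÷ 16 = 13 remainder 3
13 ÷ 16 = 0 remainder 13 (D)
Reading remainders bottom to top: D31437



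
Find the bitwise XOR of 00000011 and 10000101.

XOR: 1 when bits differ
  00000011
^ 10000101
----------
  10000110
Decimal: 3 ^ 133 = 134



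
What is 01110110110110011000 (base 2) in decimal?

Sum of powers of 2 for each 1-bit:
2^3 + 2^4 + 2^7 + 2^8 + 2^10 + 2^11 + 2^13 + 2^14 + 2^16 + 2^17 + 2^18
= 8 + 16 + 128 + 256 + 1024 + 2048 + 8192 + 16384 + 65536 + 131072 + 262144
= 486808



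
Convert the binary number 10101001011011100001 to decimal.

Sum of powers of 2 for each 1-bit:
2^0 + 2^5 + 2^6 + 2^7 + 2^9 + 2^10 + 2^12 + 2^15 + 2^17 + 2^19
= 1 + 32 + 64 + 128 + 512 + 1024 + 4096 + 32768 + 131072 + 524288
= 693985



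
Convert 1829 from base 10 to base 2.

Using repeated division by 2:
1829 ÷ 2 = 914 remainder 1
914 ÷ 2 = 457 remainder 0
457 ÷ 2 = 228 remainder 1
228 ÷ 2 = 114 remainder 0
114 ÷ 2 = 57 remainder 0
57 ÷ 2 = 28 remainder 1
28 ÷ 2 = 14 remainder 0
14 ÷ 2 = 7 remainder 0
7 ÷ 2 = 3 remainder 1
3 ÷ 2 = 1 remainder 1
1 ÷ 2 = 0 remainder 1
Reading remainders bottom to top: 11100100101



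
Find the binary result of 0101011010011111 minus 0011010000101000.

Method 1 - Direct subtraction (column by column from the right: bit − bit − borrow-in; if negative, add 2 and borrow 1 from the next column):
borrow: 0100000011000000
        0101011010011111
-       0011010000101000
------------------------
        0010001001110111

Method 2 - Add two's complement:
Two's complement of 0011010000101000: invert → 1100101111010111, add 1 → 1100101111011000
  0101011010011111
+ 1100101111011000
------------------
 10010001001110111  (end carry out of the top bit = 1)
Discarding the end carry: 0010001001110111
Decimal check:
  0101011010011111 = 16384 + 4096 + 1024 + 512 + 128 + 16 + 8 + 4 + 2 + 1 = 22175
  0011010000101000 = 8192 + 4096 + 1024 + 32 + 8 = 13352
  22175 - 13352 = 8823, and 0010001001110111 = 8192 + 512 + 64 + 32 + 16 + 4 + 2 + 1 = 8823 ✓



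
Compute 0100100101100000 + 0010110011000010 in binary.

Add column by column from the right: bit + bit + carry-in; write the sum mod 2, carry 1 when the sum is 2 or 3.
carry:  0001001110000000
        0100100101100000
+       0010110011000010
------------------------
       00111011000100010
(the carry out of the leftmost column, 0, becomes the leading bit)
Decimal check:
  0100100101100000 = 16384 + 2048 + 256 + 64 + 32 = 18784
  0010110011000010 = 8192 + 2048 + 1024 + 128 + 64 + 2 = 11458
  18784 + 11458 = 30242, and 00111011000100010 = 16384 + 8192 + 4096 + 1024 + 512 + 32 + 2 = 30242 ✓



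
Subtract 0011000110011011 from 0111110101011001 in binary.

Method 1 - Direct subtraction (column by column from the right: bit − bit − borrow-in; if negative, add 2 and borrow 1 from the next column):
borrow: 0000011101111100
        0111110101011001
-       0011000110011011
------------------------
        0100101110111110

Method 2 - Add two's complement:
Two's complement of 0011000110011011: invert → 1100111001100100, add 1 → 1100111001100101
  0111110101011001
+ 1100111001100101
------------------
 10100101110111110  (end carry out of the top bit = 1)
Discarding the end carry: 0100101110111110
Decimal check:
  0111110101011001 = 16384 + 8192 + 4096 + 2048 + 1024 + 256 + 64 + 16 + 8 + 1 = 32089
  0011000110011011 = 8192 + 4096 + 256 + 128 + 16 + 8 + 2 + 1 = 12699
  32089 - 12699 = 19390, and 0100101110111110 = 16384 + 2048 + 512 + 256 + 128 + 32 + 16 + 8 + 4 + 2 = 19390 ✓



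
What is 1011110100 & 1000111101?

AND: 1 only when both bits are 1
  1011110100
& 1000111101
------------
  1000110100
Decimal: 756 & 573 = 564



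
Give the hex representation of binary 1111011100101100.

Group into 4-bit nibbles from right:
  1111 = F
  0111 = 7
  0010 = 2
  1100 = C
Result: F72C



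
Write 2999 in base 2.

Using repeated division by 2:
2999 ÷ 2 = 1499 remainder 1
1499 ÷ 2 = 749 remainder 1
749 ÷ 2 = 374 remainder 1
374 ÷ 2 = 187 remainder 0
187 ÷ 2 = 93 remainder 1
93 ÷ 2 = 46 remainder 1
46 ÷ 2 = 23 remainder 0
23 ÷ 2 = 11 remainder 1
11 ÷ 2 = 5 remainder 1
5 ÷ 2 = 2 remainder 1
2 ÷ 2 = 1 remainder 0
1 ÷ 2 = 0 remainder 1
Reading remainders bottom to top: 101110110111



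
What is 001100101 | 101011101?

OR: 1 when either bit is 1
  001100101
| 101011101
-----------
  101111101
Decimal: 101 | 349 = 381



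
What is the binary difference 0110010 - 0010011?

Method 1 - Direct subtraction (column by column from the right: bit − bit − borrow-in; if negative, add 2 and borrow 1 from the next column):
borrow: 0111110
        0110010
-       0010011
---------------
        0011111

Method 2 - Add two's complement:
Two's complement of 0010011: invert → 1101100, add 1 → 1101101
  0110010
+ 1101101
---------
 10011111  (end carry out of the top bit = 1)
Discarding the end carry: 0011111
Decimal check:
  0110010 = 32 + 16 + 2 = 50
  0010011 = 16 + 2 + 1 = 19
  50 - 19 = 31, and 0011111 = 16 + 8 + 4 + 2 + 1 = 31 ✓



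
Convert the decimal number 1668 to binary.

Using repeated division by 2:
1668 ÷ 2 = 834 remainder 0
834 ÷ 2 = 417 remainder 0
417 ÷ 2 = 208 remainder 1
208 ÷ 2 = 104 remainder 0
104 ÷ 2 = 52 remainder 0
52 ÷ 2 = 26 remainder 0
26 ÷ 2 = 13 remainder 0
13 ÷ 2 = 6 remainder 1
6 ÷ 2 = 3 remainder 0
3 ÷ 2 = 1 remainder 1
1 ÷ 2 = 0 remainder 1
Reading remainders bottom to top: 11010000100



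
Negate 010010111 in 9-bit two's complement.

Original: 010010111
Step 1 - Invert all bits: 101101000
Step 2 - Add 1: 101101001
Verification: 010010111 + 101101001 = 1000000000; discarding the end carry (carry out of the top bit) leaves the 9-bit value 000000000, as required for x + (-x)



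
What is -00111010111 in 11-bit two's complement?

Original: 00111010111
Step 1 - Invert all bits: 11000101000
Step 2 - Add 1: 11000101001
Verification: 00111010111 + 11000101001 = 100000000000; discarding the end carry (carry out of the top bit) leaves the 11-bit value 00000000000, as required for x + (-x)



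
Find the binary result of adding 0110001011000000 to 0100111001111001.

Add column by column from the right: bit + bit + carry-in; write the sum mod 2, carry 1 when the sum is 2 or 3.
carry:  1001110110000000
        0110001011000000
+       0100111001111001
------------------------
       01011000100111001
(the carry out of the leftmost column, 0, becomes the leading bit)
Decimal check:
  0110001011000000 = 16384 + 8192 + 512 + 128 + 64 = 25280
  0100111001111001 = 16384 + 2048 + 1024 + 512 + 64 + 32 + 16 + 8 + 1 = 20089
  25280 + 20089 = 45369, and 01011000100111001 = 32768 + 8192 + 4096 + 256 + 32 + 16 + 8 + 1 = 45369 ✓



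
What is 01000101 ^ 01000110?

XOR: 1 when bits differ
  01000101
^ 01000110
----------
  00000011
Decimal: 69 ^ 70 = 3



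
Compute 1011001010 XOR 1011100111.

XOR: 1 when bits differ
  1011001010
^ 1011100111
------------
  0000101101
Decimal: 714 ^ 743 = 45



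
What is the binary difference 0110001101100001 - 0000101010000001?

Method 1 - Direct subtraction (column by column from the right: bit − bit − borrow-in; if negative, add 2 and borrow 1 from the next column):
borrow: 0011000100000000
        0110001101100001
-       0000101010000001
------------------------
        0101100011100000

Method 2 - Add two's complement:
Two's complement of 0000101010000001: invert → 1111010101111110, add 1 → 1111010101111111
  0110001101100001
+ 1111010101111111
------------------
 10101100011100000  (end carry out of the top bit = 1)
Discarding the end carry: 0101100011100000
Decimal check:
  0110001101100001 = 16384 + 8192 + 512 + 256 + 64 + 32 + 1 = 25441
  0000101010000001 = 2048 + 512 + 128 + 1 = 2689
  25441 - 2689 = 22752, and 0101100011100000 = 16384 + 4096 + 2048 + 128 + 64 + 32 = 22752 ✓



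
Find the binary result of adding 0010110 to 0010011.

Add column by column from the right: bit + bit + carry-in; write the sum mod 2, carry 1 when the sum is 2 or 3.
carry:  0101100
        0010110
+       0010011
---------------
       00101001
(the carry out of the leftmost column, 0, becomes the leading bit)
Decimal check:
  0010110 = 16 + 4 + 2 = 22
  0010011 = 16 + 2 + 1 = 19
  22 + 19 = 41, and 00101001 = 32 + 8 + 1 = 41 ✓



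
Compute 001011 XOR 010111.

XOR: 1 when bits differ
  001011
^ 010111
--------
  011100
Decimal: 11 ^ 23 = 28



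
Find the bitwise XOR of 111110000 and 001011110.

XOR: 1 when bits differ
  111110000
^ 001011110
-----------
  110101110
Decimal: 496 ^ 94 = 430



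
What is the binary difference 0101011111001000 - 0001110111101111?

Method 1 - Direct subtraction (column by column from the right: bit − bit − borrow-in; if negative, add 2 and borrow 1 from the next column):
borrow: 0111001111111110
        0101011111001000
-       0001110111101111
------------------------
        0011100111011001

Method 2 - Add two's complement:
Two's complement of 0001110111101111: invert → 1110001000010000, add 1 → 1110001000010001
  0101011111001000
+ 1110001000010001
------------------
 10011100111011001  (end carry out of the top bit = 1)
Discarding the end carry: 0011100111011001
Decimal check:
  0101011111001000 = 16384 + 4096 + 1024 + 512 + 256 + 128 + 64 + 8 = 22472
  0001110111101111 = 4096 + 2048 + 1024 + 256 + 128 + 64 + 32 + 8 + 4 + 2 + 1 = 7663
  22472 - 7663 = 14809, and 0011100111011001 = 8192 + 4096 + 2048 + 256 + 128 + 64 + 16 + 8 + 1 = 14809 ✓



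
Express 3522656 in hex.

Using repeated division by 16 (digits 10–15 are A–F):
3522656 ÷ 16 = 220166 remainder 0
220166 ÷ 16 = 13760 remainder 6
13760 ÷ 16 = 860 remainder 0
860 ÷ 16 = 53 remainder 12 (C)
53 ÷ 16 = 3 remainder 5
3 ÷ 16 = 0 remainder 3
Reading remainders bottom to top: 35C060



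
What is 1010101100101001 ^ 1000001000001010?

XOR: 1 when bits differ
  1010101100101001
^ 1000001000001010
------------------
  0010100100100011
Decimal: 43817 ^ 33290 = 10531



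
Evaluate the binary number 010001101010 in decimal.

Sum of powers of 2 for each 1-bit:
2^1 + 2^3 + 2^5 + 2^6 + 2^10
= 2 + 8 + 32 + 64 + 1024
= 1130



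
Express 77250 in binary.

Using repeated division by 2:
77250 ÷ 2 = 38625 remainder 0
38625 ÷ 2 = 19312 remainder 1
19312 ÷ 2 = 9656 remainder 0
9656 ÷ 2 = 4828 remainder 0
4828 ÷ 2 = 2414 remainder 0
2414 ÷ 2 = 1207 remainder 0
1207 ÷ 2 = 603 remainder 1
603 ÷ 2 = 301 remainder 1
301 ÷ 2 = 150 remainder 1
150 ÷ 2 = 75 remainder 0
75 ÷ 2 = 37 remainder 1
37 ÷ 2 = 18 remainder 1
18 ÷ 2 = 9 remainder 0
9 ÷ 2 = 4 remainder 1
4 ÷ 2 = 2 remainder 0
2 ÷ 2 = 1 remainder 0
1 ÷ 2 = 0 remainder 1
Reading remainders bottom to top: 10010110111000010



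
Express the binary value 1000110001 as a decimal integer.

Sum of powers of 2 for each 1-bit:
2^0 + 2^4 + 2^5 + 2^9
= 1 + 16 + 32 + 512
= 561



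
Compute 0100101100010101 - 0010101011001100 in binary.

Method 1 - Direct subtraction (column by column from the right: bit − bit − borrow-in; if negative, add 2 and borrow 1 from the next column):
borrow: 0100000110010000
        0100101100010101
-       0010101011001100
------------------------
        0010000001001001

Method 2 - Add two's complement:
Two's complement of 0010101011001100: invert → 1101010100110011, add 1 → 1101010100110100
  0100101100010101
+ 1101010100110100
------------------
 10010000001001001  (end carry out of the top bit = 1)
Discarding the end carry: 0010000001001001
Decimal check:
  0100101100010101 = 16384 + 2048 + 512 + 256 + 16 + 4 + 1 = 19221
  0010101011001100 = 8192 + 2048 + 512 + 128 + 64 + 8 + 4 = 10956
  19221 - 10956 = 8265, and 0010000001001001 = 8192 + 64 + 8 + 1 = 8265 ✓



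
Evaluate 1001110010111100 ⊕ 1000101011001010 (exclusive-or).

XOR: 1 when bits differ
  1001110010111100
^ 1000101011001010
------------------
  0001011001110110
Decimal: 40124 ^ 35530 = 5750



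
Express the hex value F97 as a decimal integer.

Expand by place value (powers of 16):
Digit values: F = 15
F97 = 15 × 16^2 + 9 × 16^1 + 7 × 16^0
= 15 × 256 + 9 × 16 + 7 × 1
= 3840 + 144 + 7
= 3991



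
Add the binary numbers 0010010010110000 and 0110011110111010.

Add column by column from the right: bit + bit + carry-in; write the sum mod 2, carry 1 when the sum is 2 or 3.
carry:  1100111101100000
        0010010010110000
+       0110011110111010
------------------------
       01000110001101010
(the carry out of the leftmost column, 0, becomes the leading bit)
Decimal check:
  0010010010110000 = 8192 + 1024 + 128 + 32 + 16 = 9392
  0110011110111010 = 16384 + 8192 + 1024 + 512 + 256 + 128 + 32 + 16 + 8 + 2 = 26554
  9392 + 26554 = 35946, and 01000110001101010 = 32768 + 2048 + 1024 + 64 + 32 + 8 + 2 = 35946 ✓



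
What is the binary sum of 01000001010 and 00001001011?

Add column by column from the right: bit + bit + carry-in; write the sum mod 2, carry 1 when the sum is 2 or 3.
carry:  00000010100
        01000001010
+       00001001011
-------------------
       001001010101
(the carry out of the leftmost column, 0, becomes the leading bit)
Decimal check:
  01000001010 = 512 + 8 + 2 = 522
  00001001011 = 64 + 8 + 2 + 1 = 75
  522 + 75 = 597, and 001001010101 = 512 + 64 + 16 + 4 + 1 = 597 ✓



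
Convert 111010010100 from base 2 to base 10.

Sum of powers of 2 for each 1-bit:
2^2 + 2^4 + 2^7 + 2^9 + 2^10 + 2^11
= 4 + 16 + 128 + 512 + 1024 + 2048
= 3732



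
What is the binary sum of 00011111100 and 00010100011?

Add column by column from the right: bit + bit + carry-in; write the sum mod 2, carry 1 when the sum is 2 or 3.
carry:  00111000000
        00011111100
+       00010100011
-------------------
       000110011111
(the carry out of the leftmost column, 0, becomes the leading bit)
Decimal check:
  00011111100 = 128 + 64 + 32 + 16 + 8 + 4 = 252
  00010100011 = 128 + 32 + 2 + 1 = 163
  252 + 163 = 415, and 000110011111 = 256 + 128 + 16 + 8 + 4 + 2 + 1 = 415 ✓



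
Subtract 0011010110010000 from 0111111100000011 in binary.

Method 1 - Direct subtraction (column by column from the right: bit − bit − borrow-in; if negative, add 2 and borrow 1 from the next column):
borrow: 0000001111100000
        0111111100000011
-       0011010110010000
------------------------
        0100100101110011

Method 2 - Add two's complement:
Two's complement of 0011010110010000: invert → 1100101001101111, add 1 → 1100101001110000
  0111111100000011
+ 1100101001110000
------------------
 10100100101110011  (end carry out of the top bit = 1)
Discarding the end carry: 0100100101110011
Decimal check:
  0111111100000011 = 16384 + 8192 + 4096 + 2048 + 1024 + 512 + 256 + 2 + 1 = 32515
  0011010110010000 = 8192 + 4096 + 1024 + 256 + 128 + 16 = 13712
  32515 - 13712 = 18803, and 0100100101110011 = 16384 + 2048 + 256 + 64 + 32 + 16 + 2 + 1 = 18803 ✓



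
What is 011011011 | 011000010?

OR: 1 when either bit is 1
  011011011
| 011000010
-----------
  011011011
Decimal: 219 | 194 = 219



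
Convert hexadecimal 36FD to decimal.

Expand by place value (powers of 16):
Digit values: F = 15, D = 13
36FD = 3 × 16^3 + 6 × 16^2 + 15 × 16^1 + 13 × 16^0
= 3 × 4096 + 6 × 256 + 15 × 16 + 13 × 1
= 12288 + 1536 + 240 + 13
= 14077



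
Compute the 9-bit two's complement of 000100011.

Original: 000100011
Step 1 - Invert all bits: 111011100
Step 2 - Add 1: 111011101
Verification: 000100011 + 111011101 = 1000000000; discarding the end carry (carry out of the top bit) leaves the 9-bit value 000000000, as required for x + (-x)



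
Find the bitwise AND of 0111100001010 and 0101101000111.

AND: 1 only when both bits are 1
  0111100001010
& 0101101000111
---------------
  0101100000010
Decimal: 3850 & 2887 = 2818



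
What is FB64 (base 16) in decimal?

Expand by place value (powers of 16):
Digit values: F = 15, B = 11
FB64 = 15 × 16^3 + 11 × 16^2 + 6 × 16^1 + 4 × 16^0
= 15 × 4096 + 11 × 256 + 6 × 16 + 4 × 1
= 61440 + 2816 + 96 + 4
= 64356



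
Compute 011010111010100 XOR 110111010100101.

XOR: 1 when bits differ
  011010111010100
^ 110111010100101
-----------------
  101101101110001
Decimal: 13780 ^ 28325 = 23409



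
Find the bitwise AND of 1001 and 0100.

AND: 1 only when both bits are 1
  1001
& 0100
------
  0000
Decimal: 9 & 4 = 0



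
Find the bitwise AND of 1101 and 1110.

AND: 1 only when both bits are 1
  1101
& 1110
------
  1100
Decimal: 13 & 14 = 12



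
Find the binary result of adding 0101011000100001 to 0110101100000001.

Add column by column from the right: bit + bit + carry-in; write the sum mod 2, carry 1 when the sum is 2 or 3.
carry:  1111110000000010
        0101011000100001
+       0110101100000001
------------------------
       01100000100100010
(the carry out of the leftmost column, 0, becomes the leading bit)
Decimal check:
  0101011000100001 = 16384 + 4096 + 1024 + 512 + 32 + 1 = 22049
  0110101100000001 = 16384 + 8192 + 2048 + 512 + 256 + 1 = 27393
  22049 + 27393 = 49442, and 01100000100100010 = 32768 + 16384 + 256 + 32 + 2 = 49442 ✓



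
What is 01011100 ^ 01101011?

XOR: 1 when bits differ
  01011100
^ 01101011
----------
  00110111
Decimal: 92 ^ 107 = 55



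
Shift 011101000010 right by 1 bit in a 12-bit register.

Original: 011101000010 (decimal 1858)
Shift right by 1 position
Drop the 1 low bit; fill with zero on the left
Result: 001110100001 (decimal 929)
Equivalent: 1858 >> 1 = 1858 ÷ 2^1 = 929



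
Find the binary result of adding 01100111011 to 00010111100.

Add column by column from the right: bit + bit + carry-in; write the sum mod 2, carry 1 when the sum is 2 or 3.
carry:  00001110000
        01100111011
+       00010111100
-------------------
       001111110111
(the carry out of the leftmost column, 0, becomes the leading bit)
Decimal check:
  01100111011 = 512 + 256 + 32 + 16 + 8 + 2 + 1 = 827
  00010111100 = 128 + 32 + 16 + 8 + 4 = 188
  827 + 188 = 1015, and 001111110111 = 512 + 256 + 128 + 64 + 32 + 16 + 4 + 2 + 1 = 1015 ✓



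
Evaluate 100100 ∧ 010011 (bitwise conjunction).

AND: 1 only when both bits are 1
  100100
& 010011
--------
  000000
Decimal: 36 & 19 = 0



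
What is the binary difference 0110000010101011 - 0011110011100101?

Method 1 - Direct subtraction (column by column from the right: bit − bit − borrow-in; if negative, add 2 and borrow 1 from the next column):
borrow: 0111111110001000
        0110000010101011
-       0011110011100101
------------------------
        0010001111000110

Method 2 - Add two's complement:
Two's complement of 0011110011100101: invert → 1100001100011010, add 1 → 1100001100011011
  0110000010101011
+ 1100001100011011
------------------
 10010001111000110  (end carry out of the top bit = 1)
Discarding the end carry: 0010001111000110
Decimal check:
  0110000010101011 = 16384 + 8192 + 128 + 32 + 8 + 2 + 1 = 24747
  0011110011100101 = 8192 + 4096 + 2048 + 1024 + 128 + 64 + 32 + 4 + 1 = 15589
  24747 - 15589 = 9158, and 0010001111000110 = 8192 + 512 + 256 + 128 + 64 + 4 + 2 = 9158 ✓



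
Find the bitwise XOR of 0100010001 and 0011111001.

XOR: 1 when bits differ
  0100010001
^ 0011111001
------------
  0111101000
Decimal: 273 ^ 249 = 488



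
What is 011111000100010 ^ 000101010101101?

XOR: 1 when bits differ
  011111000100010
^ 000101010101101
-----------------
  011010010001111
Decimal: 15906 ^ 2733 = 13455



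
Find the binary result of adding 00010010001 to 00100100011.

Add column by column from the right: bit + bit + carry-in; write the sum mod 2, carry 1 when the sum is 2 or 3.
carry:  00000000110
        00010010001
+       00100100011
-------------------
       000110110100
(the carry out of the leftmost column, 0, becomes the leading bit)
Decimal check:
  00010010001 = 128 + 16 + 1 = 145
  00100100011 = 256 + 32 + 2 + 1 = 291
  145 + 291 = 436, and 000110110100 = 256 + 128 + 32 + 16 + 4 = 436 ✓



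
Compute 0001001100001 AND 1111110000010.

AND: 1 only when both bits are 1
  0001001100001
& 1111110000010
---------------
  0001000000000
Decimal: 609 & 8066 = 512



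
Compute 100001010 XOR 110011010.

XOR: 1 when bits differ
  100001010
^ 110011010
-----------
  010010000
Decimal: 266 ^ 410 = 144



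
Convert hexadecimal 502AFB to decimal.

Expand by place value (powers of 16):
Digit values: A = 10, F = 15, B = 11
502AFB = 5 × 16^5 + 0 × 16^4 + 2 × 16^3 + 10 × 16^2 + 15 × 16^1 + 11 × 16^0
= 5 × 1048576 + 0 × 65536 + 2 × 4096 + 10 × 256 + 15 × 16 + 11 × 1
= 5242880 + 0 + 8192 + 2560 + 240 + 11
= 5253883



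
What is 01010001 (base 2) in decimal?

Sum of powers of 2 for each 1-bit:
2^0 + 2^4 + 2^6
= 1 + 16 + 64
= 81



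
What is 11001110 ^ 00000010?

XOR: 1 when bits differ
  11001110
^ 00000010
----------
  11001100
Decimal: 206 ^ 2 = 204



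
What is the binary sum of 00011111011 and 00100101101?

Add column by column from the right: bit + bit + carry-in; write the sum mod 2, carry 1 when the sum is 2 or 3.
carry:  01111111110
        00011111011
+       00100101101
-------------------
       001000101000
(the carry out of the leftmost column, 0, becomes the leading bit)
Decimal check:
  00011111011 = 128 + 64 + 32 + 16 + 8 + 2 + 1 = 251
  00100101101 = 256 + 32 + 8 + 4 + 1 = 301
  251 + 301 = 552, and 001000101000 = 512 + 32 + 8 = 552 ✓



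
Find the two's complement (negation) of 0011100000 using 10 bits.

Original: 0011100000
Step 1 - Invert all bits: 1100011111
Step 2 - Add 1: 1100100000
Verification: 0011100000 + 1100100000 = 10000000000; discarding the end carry (carry out of the top bit) leaves the 10-bit value 0000000000, as required for x + (-x)



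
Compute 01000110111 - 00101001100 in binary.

Method 1 - Direct subtraction (column by column from the right: bit − bit − borrow-in; if negative, add 2 and borrow 1 from the next column):
borrow: 01110010000
        01000110111
-       00101001100
-------------------
        00011101011

Method 2 - Add two's complement:
Two's complement of 00101001100: invert → 11010110011, add 1 → 11010110100
  01000110111
+ 11010110100
-------------
 100011101011  (end carry out of the top bit = 1)
Discarding the end carry: 00011101011
Decimal check:
  01000110111 = 512 + 32 + 16 + 4 + 2 + 1 = 567
  00101001100 = 256 + 64 + 8 + 4 = 332
  567 - 332 = 235, and 00011101011 = 128 + 64 + 32 + 8 + 2 + 1 = 235 ✓



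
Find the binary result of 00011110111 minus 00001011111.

Method 1 - Direct subtraction (column by column from the right: bit − bit − borrow-in; if negative, add 2 and borrow 1 from the next column):
borrow: 00000110000
        00011110111
-       00001011111
-------------------
        00010011000

Method 2 - Add two's complement:
Two's complement of 00001011111: invert → 11110100000, add 1 → 11110100001
  00011110111
+ 11110100001
-------------
 100010011000  (end carry out of the top bit = 1)
Discarding the end carry: 00010011000
Decimal check:
  00011110111 = 128 + 64 + 32 + 16 + 4 + 2 + 1 = 247
  00001011111 = 64 + 16 + 8 + 4 + 2 + 1 = 95
  247 - 95 = 152, and 00010011000 = 128 + 16 + 8 = 152 ✓



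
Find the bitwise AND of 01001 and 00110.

AND: 1 only when both bits are 1
  01001
& 00110
-------
  00000
Decimal: 9 & 6 = 0



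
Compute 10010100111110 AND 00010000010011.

AND: 1 only when both bits are 1
  10010100111110
& 00010000010011
----------------
  00010000010010
Decimal: 9534 & 1043 = 1042



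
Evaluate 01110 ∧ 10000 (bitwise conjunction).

AND: 1 only when both bits are 1
  01110
& 10000
-------
  00000
Decimal: 14 & 16 = 0



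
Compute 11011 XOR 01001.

XOR: 1 when bits differ
  11011
^ 01001
-------
  10010
Decimal: 27 ^ 9 = 18



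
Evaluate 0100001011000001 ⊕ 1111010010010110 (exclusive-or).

XOR: 1 when bits differ
  0100001011000001
^ 1111010010010110
------------------
  1011011001010111
Decimal: 17089 ^ 62614 = 46679



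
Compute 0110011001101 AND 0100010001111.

AND: 1 only when both bits are 1
  0110011001101
& 0100010001111
---------------
  0100010001101
Decimal: 3277 & 2191 = 2189



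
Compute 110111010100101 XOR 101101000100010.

XOR: 1 when bits differ
  110111010100101
^ 101101000100010
-----------------
  011010010000111
Decimal: 28325 ^ 23074 = 13447



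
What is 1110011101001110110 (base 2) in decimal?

Sum of powers of 2 for each 1-bit:
2^1 + 2^2 + 2^4 + 2^5 + 2^6 + 2^9 + 2^11 + 2^12 + 2^13 + 2^16 + 2^17 + 2^18
= 2 + 4 + 16 + 32 + 64 + 512 + 2048 + 4096 + 8192 + 65536 + 131072 + 262144
= 473718



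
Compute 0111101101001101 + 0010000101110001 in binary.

Add column by column from the right: bit + bit + carry-in; write the sum mod 2, carry 1 when the sum is 2 or 3.
carry:  1100011010000010
        0111101101001101
+       0010000101110001
------------------------
       01001110010111110
(the carry out of the leftmost column, 0, becomes the leading bit)
Decimal check:
  0111101101001101 = 16384 + 8192 + 4096 + 2048 + 512 + 256 + 64 + 8 + 4 + 1 = 31565
  0010000101110001 = 8192 + 256 + 64 + 32 + 16 + 1 = 8561
  31565 + 8561 = 40126, and 01001110010111110 = 32768 + 4096 + 2048 + 1024 + 128 + 32 + 16 + 8 + 4 + 2 = 40126 ✓



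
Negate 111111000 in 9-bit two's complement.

Original (sign bit 1, negative): 111111000
Step 1 - Invert all bits: 000000111
Step 2 - Add 1: 000001000
Verification: 111111000 + 000001000 = 1000000000; discarding the end carry (carry out of the top bit) leaves the 9-bit value 000000000, as required for x + (-x)



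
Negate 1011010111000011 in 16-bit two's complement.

Original (sign bit 1, negative): 1011010111000011
Step 1 - Invert all bits: 0100101000111100
Step 2 - Add 1: 0100101000111101
Verification: 1011010111000011 + 0100101000111101 = 10000000000000000; discarding the end carry (carry out of the top bit) leaves the 16-bit value 0000000000000000, as required for x + (-x)

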